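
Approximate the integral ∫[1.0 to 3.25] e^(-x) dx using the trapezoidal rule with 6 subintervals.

f(x) = e^(-x)
a = 1.0, b = 3.25, n = 6
h = (b - a)/n = 0.375000

Trapezoidal rule: (h/2)[f(x₀) + 2f(x₁) + 2f(x₂) + ... + f(xₙ)]

x_0 = 1.0000, f(x_0) = 0.367879, coefficient = 1
x_1 = 1.3750, f(x_1) = 0.252840, coefficient = 2
x_2 = 1.7500, f(x_2) = 0.173774, coefficient = 2
x_3 = 2.1250, f(x_3) = 0.119433, coefficient = 2
x_4 = 2.5000, f(x_4) = 0.082085, coefficient = 2
x_5 = 2.8750, f(x_5) = 0.056416, coefficient = 2
x_6 = 3.2500, f(x_6) = 0.038774, coefficient = 1

I ≈ (0.375000/2) × 1.775749 = 0.332953
Exact value: 0.329105
Error: 0.003848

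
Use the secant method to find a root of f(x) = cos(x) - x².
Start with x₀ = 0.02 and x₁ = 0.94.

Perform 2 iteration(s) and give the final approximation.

f(x) = cos(x) - x²
x₀ = 0.02, x₁ = 0.94

Secant formula: x_{n+1} = x_n - f(x_n)(x_n - x_{n-1})/(f(x_n) - f(x_{n-1}))

Iteration 1:
  f(0.020000) = 0.999400
  f(0.940000) = -0.293812
  x_2 = 0.940000 - (-0.293812)×(0.940000 - 0.020000)/(-0.293812 - 0.999400)
       = 0.730980
Iteration 2:
  f(0.940000) = -0.293812
  f(0.730980) = 0.210189
  x_3 = 0.730980 - 0.210189×(0.730980 - 0.940000)/(0.210189 - (-0.293812))
       = 0.818150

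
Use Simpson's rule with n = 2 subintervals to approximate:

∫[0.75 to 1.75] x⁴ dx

f(x) = x⁴
a = 0.75, b = 1.75, n = 2
h = (b - a)/n = 0.500000

Simpson's rule: (h/3)[f(x₀) + 4f(x₁) + 2f(x₂) + ... + f(xₙ)]

x_0 = 0.7500, f(x_0) = 0.316406, coefficient = 1
x_1 = 1.2500, f(x_1) = 2.441406, coefficient = 4
x_2 = 1.7500, f(x_2) = 9.378906, coefficient = 1

I ≈ (0.500000/3) × 19.460938 = 3.243490
Exact value: 3.235156
Error: 0.008333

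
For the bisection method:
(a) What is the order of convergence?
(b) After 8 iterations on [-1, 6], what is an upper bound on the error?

(a) Bisection has linear (order 1) convergence; the error is halved each step.

(b) Error bound = (b-a)/2^n = (6 - (-1))/2^{8}
    = 7/2^{8}

(a) 1 (linear); (b) error ≤ 2.73e-02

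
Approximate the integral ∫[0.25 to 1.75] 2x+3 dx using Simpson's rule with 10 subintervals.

f(x) = 2x+3
a = 0.25, b = 1.75, n = 10
h = (b - a)/n = 0.150000

Simpson's rule: (h/3)[f(x₀) + 4f(x₁) + 2f(x₂) + ... + f(xₙ)]

x_0 = 0.2500, f(x_0) = 3.500000, coefficient = 1
x_1 = 0.4000, f(x_1) = 3.800000, coefficient = 4
x_2 = 0.5500, f(x_2) = 4.100000, coefficient = 2
x_3 = 0.7000, f(x_3) = 4.400000, coefficient = 4
x_4 = 0.8500, f(x_4) = 4.700000, coefficient = 2
x_5 = 1.0000, f(x_5) = 5.000000, coefficient = 4
x_6 = 1.1500, f(x_6) = 5.300000, coefficient = 2
x_7 = 1.3000, f(x_7) = 5.600000, coefficient = 4
x_8 = 1.4500, f(x_8) = 5.900000, coefficient = 2
x_9 = 1.6000, f(x_9) = 6.200000, coefficient = 4
x_10 = 1.7500, f(x_10) = 6.500000, coefficient = 1

I ≈ (0.150000/3) × 150.000000 = 7.500000
Exact value: 7.500000
Error: 0.000000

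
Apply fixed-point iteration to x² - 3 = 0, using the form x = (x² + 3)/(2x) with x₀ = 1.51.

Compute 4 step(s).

Equation: x² - 3 = 0
Fixed-point form: x = (x² + 3)/(2x)
x₀ = 1.51

x_1 = g(1.510000) = 1.748377
x_2 = g(1.748377) = 1.732127
x_3 = g(1.732127) = 1.732051
x_4 = g(1.732051) = 1.732051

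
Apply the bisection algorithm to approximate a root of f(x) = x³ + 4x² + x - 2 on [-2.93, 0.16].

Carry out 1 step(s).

f(x) = x³ + 4x² + x - 2
Initial interval: [-2.93, 0.16]

Iteration 1:
  c_1 = (-2.930000 + 0.160000)/2 = -1.385000
  f(c_1) = f(-1.385000) = 1.631158
  f(a) × f(c) ≥ 0, new interval: [-1.385000, 0.160000]

After 1 iteration(s), the approximation is c_1 = -1.385000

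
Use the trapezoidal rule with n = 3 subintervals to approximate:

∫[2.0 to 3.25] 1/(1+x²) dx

f(x) = 1/(1+x²)
a = 2.0, b = 3.25, n = 3
h = (b - a)/n = 0.416667

Trapezoidal rule: (h/2)[f(x₀) + 2f(x₁) + 2f(x₂) + ... + f(xₙ)]

x_0 = 2.0000, f(x_0) = 0.200000, coefficient = 1
x_1 = 2.4167, f(x_1) = 0.146193, coefficient = 2
x_2 = 2.8333, f(x_2) = 0.110769, coefficient = 2
x_3 = 3.2500, f(x_3) = 0.086486, coefficient = 1

I ≈ (0.416667/2) × 0.800411 = 0.166752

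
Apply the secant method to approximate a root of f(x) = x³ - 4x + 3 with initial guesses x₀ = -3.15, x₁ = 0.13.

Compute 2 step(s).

f(x) = x³ - 4x + 3
x₀ = -3.15, x₁ = 0.13

Secant formula: x_{n+1} = x_n - f(x_n)(x_n - x_{n-1})/(f(x_n) - f(x_{n-1}))

Iteration 1:
  f(-3.150000) = -15.655875
  f(0.130000) = 2.482197
  x_2 = 0.130000 - 2.482197×(0.130000 - (-3.150000))/(2.482197 - (-15.655875))
       = -0.318868
Iteration 2:
  f(0.130000) = 2.482197
  f(-0.318868) = 4.243052
  x_3 = -0.318868 - 4.243052×(-0.318868 - 0.130000)/(4.243052 - 2.482197)
       = 0.762749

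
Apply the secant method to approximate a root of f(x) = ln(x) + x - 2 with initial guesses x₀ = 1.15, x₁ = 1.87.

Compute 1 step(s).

f(x) = ln(x) + x - 2
x₀ = 1.15, x₁ = 1.87

Secant formula: x_{n+1} = x_n - f(x_n)(x_n - x_{n-1})/(f(x_n) - f(x_{n-1}))

Iteration 1:
  f(1.150000) = -0.710238
  f(1.870000) = 0.495938
  x_2 = 1.870000 - 0.495938×(1.870000 - 1.150000)/(0.495938 - (-0.710238))
       = 1.573961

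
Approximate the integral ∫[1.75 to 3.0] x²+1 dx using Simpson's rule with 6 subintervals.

f(x) = x²+1
a = 1.75, b = 3.0, n = 6
h = (b - a)/n = 0.208333

Simpson's rule: (h/3)[f(x₀) + 4f(x₁) + 2f(x₂) + ... + f(xₙ)]

x_0 = 1.7500, f(x_0) = 4.062500, coefficient = 1
x_1 = 1.9583, f(x_1) = 4.835069, coefficient = 4
x_2 = 2.1667, f(x_2) = 5.694444, coefficient = 2
x_3 = 2.3750, f(x_3) = 6.640625, coefficient = 4
x_4 = 2.5833, f(x_4) = 7.673611, coefficient = 2
x_5 = 2.7917, f(x_5) = 8.793403, coefficient = 4
x_6 = 3.0000, f(x_6) = 10.000000, coefficient = 1

I ≈ (0.208333/3) × 121.875000 = 8.463542
Exact value: 8.463542
Error: 0.000000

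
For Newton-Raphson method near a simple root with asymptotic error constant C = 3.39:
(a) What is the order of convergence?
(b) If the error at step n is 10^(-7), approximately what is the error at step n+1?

(a) Newton-Raphson has quadratic (order 2) convergence near simple roots.
    This means |e_{n+1}| ≈ C|e_n|².

(b) With |e_n| = 10^(-7) and C = 3.39:
    |e_{n+1}| ≈ 3.39 × (10^(-7))² = 3.39 × 10^(-14)

(a) 2 (quadratic); (b) |e_{n+1}| ≈ 3.390e-14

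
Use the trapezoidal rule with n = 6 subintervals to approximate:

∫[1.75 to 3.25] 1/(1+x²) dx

f(x) = 1/(1+x²)
a = 1.75, b = 3.25, n = 6
h = (b - a)/n = 0.250000

Trapezoidal rule: (h/2)[f(x₀) + 2f(x₁) + 2f(x₂) + ... + f(xₙ)]

x_0 = 1.7500, f(x_0) = 0.246154, coefficient = 1
x_1 = 2.0000, f(x_1) = 0.200000, coefficient = 2
x_2 = 2.2500, f(x_2) = 0.164948, coefficient = 2
x_3 = 2.5000, f(x_3) = 0.137931, coefficient = 2
x_4 = 2.7500, f(x_4) = 0.116788, coefficient = 2
x_5 = 3.0000, f(x_5) = 0.100000, coefficient = 2
x_6 = 3.2500, f(x_6) = 0.086486, coefficient = 1

I ≈ (0.250000/2) × 1.771976 = 0.221497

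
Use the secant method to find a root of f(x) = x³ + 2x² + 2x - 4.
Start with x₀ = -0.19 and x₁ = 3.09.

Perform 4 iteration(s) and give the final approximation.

f(x) = x³ + 2x² + 2x - 4
x₀ = -0.19, x₁ = 3.09

Secant formula: x_{n+1} = x_n - f(x_n)(x_n - x_{n-1})/(f(x_n) - f(x_{n-1}))

Iteration 1:
  f(-0.190000) = -4.314659
  f(3.090000) = 50.779829
  x_2 = 3.090000 - 50.779829×(3.090000 - (-0.190000))/(50.779829 - (-4.314659))
       = 0.066869
Iteration 2:
  f(3.090000) = 50.779829
  f(0.066869) = -3.857019
  x_3 = 0.066869 - (-3.857019)×(0.066869 - 3.090000)/(-3.857019 - 50.779829)
       = 0.280283
Iteration 3:
  f(0.066869) = -3.857019
  f(0.280283) = -3.260297
  x_4 = 0.280283 - (-3.260297)×(0.280283 - 0.066869)/(-3.260297 - (-3.857019))
       = 1.446308
Iteration 4:
  f(0.280283) = -3.260297
  f(1.446308) = 6.101633
  x_5 = 1.446308 - 6.101633×(1.446308 - 0.280283)/(6.101633 - (-3.260297))
       = 0.686352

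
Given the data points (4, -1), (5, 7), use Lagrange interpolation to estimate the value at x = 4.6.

Lagrange interpolation formula:
P(x) = Σ yᵢ × Lᵢ(x)
where Lᵢ(x) = Π_{j≠i} (x - xⱼ)/(xᵢ - xⱼ)

L_0(4.6) = (4.6 - 5)/(4 - 5) = 0.400000
L_1(4.6) = (4.6 - 4)/(5 - 4) = 0.600000

P(4.6) = (-1)×L_0(4.6) + 7×L_1(4.6)
P(4.6) = 3.800000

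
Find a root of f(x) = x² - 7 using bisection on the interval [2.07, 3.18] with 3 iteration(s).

f(x) = x² - 7
Initial interval: [2.07, 3.18]

Iteration 1:
  c_1 = (2.070000 + 3.180000)/2 = 2.625000
  f(c_1) = f(2.625000) = -0.109375
  f(a) × f(c) ≥ 0, new interval: [2.625000, 3.180000]
Iteration 2:
  c_2 = (2.625000 + 3.180000)/2 = 2.902500
  f(c_2) = f(2.902500) = 1.424506
  f(a) × f(c) < 0, new interval: [2.625000, 2.902500]
Iteration 3:
  c_3 = (2.625000 + 2.902500)/2 = 2.763750
  f(c_3) = f(2.763750) = 0.638314
  f(a) × f(c) < 0, new interval: [2.625000, 2.763750]

After 3 iteration(s), the approximation is c_3 = 2.763750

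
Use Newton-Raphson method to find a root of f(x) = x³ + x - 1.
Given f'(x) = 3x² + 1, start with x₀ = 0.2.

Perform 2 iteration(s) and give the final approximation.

f(x) = x³ + x - 1
f'(x) = 3x² + 1
x₀ = 0.2

Newton-Raphson formula: x_{n+1} = x_n - f(x_n)/f'(x_n)

Iteration 1:
  f(0.200000) = -0.792000
  f'(0.200000) = 1.120000
  x_1 = 0.200000 - (-0.792000)/1.120000 = 0.907143
Iteration 2:
  f(0.907143) = 0.653638
  f'(0.907143) = 3.468724
  x_2 = 0.907143 - 0.653638/3.468724 = 0.718705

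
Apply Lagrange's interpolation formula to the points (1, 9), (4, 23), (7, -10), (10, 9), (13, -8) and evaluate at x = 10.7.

Lagrange interpolation formula:
P(x) = Σ yᵢ × Lᵢ(x)
where Lᵢ(x) = Π_{j≠i} (x - xⱼ)/(xᵢ - xⱼ)

L_0(10.7) = (10.7 - 4)/(1 - 4) × (10.7 - 7)/(1 - 7) × (10.7 - 10)/(1 - 10) × (10.7 - 13)/(1 - 13) = -0.020531
L_1(10.7) = (10.7 - 1)/(4 - 1) × (10.7 - 7)/(4 - 7) × (10.7 - 10)/(4 - 10) × (10.7 - 13)/(4 - 13) = 0.118895
L_2(10.7) = (10.7 - 1)/(7 - 1) × (10.7 - 4)/(7 - 4) × (10.7 - 10)/(7 - 10) × (10.7 - 13)/(7 - 13) = -0.322944
L_3(10.7) = (10.7 - 1)/(10 - 1) × (10.7 - 4)/(10 - 4) × (10.7 - 7)/(10 - 7) × (10.7 - 13)/(10 - 13) = 1.137994
L_4(10.7) = (10.7 - 1)/(13 - 1) × (10.7 - 4)/(13 - 4) × (10.7 - 7)/(13 - 7) × (10.7 - 10)/(13 - 10) = 0.086586

P(10.7) = 9×L_0(10.7) + 23×L_1(10.7) + (-10)×L_2(10.7) + 9×L_3(10.7) + (-8)×L_4(10.7)
P(10.7) = 15.328497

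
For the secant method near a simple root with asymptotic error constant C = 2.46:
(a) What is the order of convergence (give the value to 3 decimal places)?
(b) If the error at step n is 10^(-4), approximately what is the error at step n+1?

(a) Secant method has superlinear convergence with order φ = (1+√5)/2 ≈ 1.618.
    This means |e_{n+1}| ≈ C|e_n|^1.618.

(b) With |e_n| = 10^(-4) and C = 2.46:
    |e_{n+1}| ≈ 2.46 × (10^(-4))^1.618 = 2.46 × 10^(-6.47)

(a) ≈ 1.618 (golden ratio); (b) |e_{n+1}| ≈ 8.295e-07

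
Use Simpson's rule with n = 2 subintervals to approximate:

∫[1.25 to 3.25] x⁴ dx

f(x) = x⁴
a = 1.25, b = 3.25, n = 2
h = (b - a)/n = 1.000000

Simpson's rule: (h/3)[f(x₀) + 4f(x₁) + 2f(x₂) + ... + f(xₙ)]

x_0 = 1.2500, f(x_0) = 2.441406, coefficient = 1
x_1 = 2.2500, f(x_1) = 25.628906, coefficient = 4
x_2 = 3.2500, f(x_2) = 111.566406, coefficient = 1

I ≈ (1.000000/3) × 216.523438 = 72.174479
Exact value: 71.907813
Error: 0.266667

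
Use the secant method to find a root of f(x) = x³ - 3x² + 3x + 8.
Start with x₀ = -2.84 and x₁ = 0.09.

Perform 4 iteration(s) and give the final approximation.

f(x) = x³ - 3x² + 3x + 8
x₀ = -2.84, x₁ = 0.09

Secant formula: x_{n+1} = x_n - f(x_n)(x_n - x_{n-1})/(f(x_n) - f(x_{n-1}))

Iteration 1:
  f(-2.840000) = -47.623104
  f(0.090000) = 8.246429
  x_2 = 0.090000 - 8.246429×(0.090000 - (-2.840000))/(8.246429 - (-47.623104))
       = -0.342473
Iteration 2:
  f(0.090000) = 8.246429
  f(-0.342473) = 6.580553
  x_3 = -0.342473 - 6.580553×(-0.342473 - 0.090000)/(6.580553 - 8.246429)
       = -2.050827
Iteration 3:
  f(-0.342473) = 6.580553
  f(-2.050827) = -19.395718
  x_4 = -2.050827 - (-19.395718)×(-2.050827 - (-0.342473))/(-19.395718 - 6.580553)
       = -0.775249
Iteration 4:
  f(-2.050827) = -19.395718
  f(-0.775249) = 3.405287
  x_5 = -0.775249 - 3.405287×(-0.775249 - (-2.050827))/(3.405287 - (-19.395718))
       = -0.965754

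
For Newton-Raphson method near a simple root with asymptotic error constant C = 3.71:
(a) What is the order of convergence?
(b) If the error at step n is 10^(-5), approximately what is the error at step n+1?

(a) Newton-Raphson has quadratic (order 2) convergence near simple roots.
    This means |e_{n+1}| ≈ C|e_n|².

(b) With |e_n| = 10^(-5) and C = 3.71:
    |e_{n+1}| ≈ 3.71 × (10^(-5))² = 3.71 × 10^(-10)

(a) 2 (quadratic); (b) |e_{n+1}| ≈ 3.710e-10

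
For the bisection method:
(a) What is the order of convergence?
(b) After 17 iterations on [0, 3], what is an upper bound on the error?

(a) Bisection has linear (order 1) convergence; the error is halved each step.

(b) Error bound = (b-a)/2^n = (3 - 0)/2^{17}
    = 3/2^{17}

(a) 1 (linear); (b) error ≤ 2.29e-05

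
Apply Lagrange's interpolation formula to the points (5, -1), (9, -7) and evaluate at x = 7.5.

Lagrange interpolation formula:
P(x) = Σ yᵢ × Lᵢ(x)
where Lᵢ(x) = Π_{j≠i} (x - xⱼ)/(xᵢ - xⱼ)

L_0(7.5) = (7.5 - 9)/(5 - 9) = 0.375000
L_1(7.5) = (7.5 - 5)/(9 - 5) = 0.625000

P(7.5) = (-1)×L_0(7.5) + (-7)×L_1(7.5)
P(7.5) = -4.750000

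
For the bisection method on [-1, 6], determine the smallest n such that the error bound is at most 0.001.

We need (b-a)/2^n ≤ 0.001
(6 - (-1))/2^n ≤ 0.001
7/2^n ≤ 0.001
2^n ≥ 7000
n ≥ log₂(7000) = 12.77
n ≥ 13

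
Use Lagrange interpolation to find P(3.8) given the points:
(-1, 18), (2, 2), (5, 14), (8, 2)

Lagrange interpolation formula:
P(x) = Σ yᵢ × Lᵢ(x)
where Lᵢ(x) = Π_{j≠i} (x - xⱼ)/(xᵢ - xⱼ)

L_0(3.8) = (3.8 - 2)/(-1 - 2) × (3.8 - 5)/(-1 - 5) × (3.8 - 8)/(-1 - 8) = -0.056000
L_1(3.8) = (3.8 - (-1))/(2 - (-1)) × (3.8 - 5)/(2 - 5) × (3.8 - 8)/(2 - 8) = 0.448000
L_2(3.8) = (3.8 - (-1))/(5 - (-1)) × (3.8 - 2)/(5 - 2) × (3.8 - 8)/(5 - 8) = 0.672000
L_3(3.8) = (3.8 - (-1))/(8 - (-1)) × (3.8 - 2)/(8 - 2) × (3.8 - 5)/(8 - 5) = -0.064000

P(3.8) = 18×L_0(3.8) + 2×L_1(3.8) + 14×L_2(3.8) + 2×L_3(3.8)
P(3.8) = 9.168000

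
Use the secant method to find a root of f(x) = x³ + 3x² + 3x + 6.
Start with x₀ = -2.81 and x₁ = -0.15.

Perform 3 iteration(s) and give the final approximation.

f(x) = x³ + 3x² + 3x + 6
x₀ = -2.81, x₁ = -0.15

Secant formula: x_{n+1} = x_n - f(x_n)(x_n - x_{n-1})/(f(x_n) - f(x_{n-1}))

Iteration 1:
  f(-2.810000) = -0.929741
  f(-0.150000) = 5.614125
  x_2 = -0.150000 - 5.614125×(-0.150000 - (-2.810000))/(5.614125 - (-0.929741))
       = -2.432072
Iteration 2:
  f(-0.150000) = 5.614125
  f(-2.432072) = 2.063064
  x_3 = -2.432072 - 2.063064×(-2.432072 - (-0.150000))/(2.063064 - 5.614125)
       = -3.757890
Iteration 3:
  f(-2.432072) = 2.063064
  f(-3.757890) = -15.976395
  x_4 = -3.757890 - (-15.976395)×(-3.757890 - (-2.432072))/(-15.976395 - 2.063064)
       = -2.583698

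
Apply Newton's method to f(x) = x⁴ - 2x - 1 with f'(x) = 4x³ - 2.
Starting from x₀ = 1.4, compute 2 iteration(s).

f(x) = x⁴ - 2x - 1
f'(x) = 4x³ - 2
x₀ = 1.4

Newton-Raphson formula: x_{n+1} = x_n - f(x_n)/f'(x_n)

Iteration 1:
  f(1.400000) = 0.041600
  f'(1.400000) = 8.976000
  x_1 = 1.400000 - 0.041600/8.976000 = 1.395365
Iteration 2:
  f(1.395365) = 0.000252
  f'(1.395365) = 8.867355
  x_2 = 1.395365 - 0.000252/8.867355 = 1.395337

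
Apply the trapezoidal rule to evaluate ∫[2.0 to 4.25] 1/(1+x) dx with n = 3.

f(x) = 1/(1+x)
a = 2.0, b = 4.25, n = 3
h = (b - a)/n = 0.750000

Trapezoidal rule: (h/2)[f(x₀) + 2f(x₁) + 2f(x₂) + ... + f(xₙ)]

x_0 = 2.0000, f(x_0) = 0.333333, coefficient = 1
x_1 = 2.7500, f(x_1) = 0.266667, coefficient = 2
x_2 = 3.5000, f(x_2) = 0.222222, coefficient = 2
x_3 = 4.2500, f(x_3) = 0.190476, coefficient = 1

I ≈ (0.750000/2) × 1.501587 = 0.563095
Exact value: 0.559616
Error: 0.003479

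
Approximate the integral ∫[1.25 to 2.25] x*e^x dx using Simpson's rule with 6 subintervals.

f(x) = x*e^x
a = 1.25, b = 2.25, n = 6
h = (b - a)/n = 0.166667

Simpson's rule: (h/3)[f(x₀) + 4f(x₁) + 2f(x₂) + ... + f(xₙ)]

x_0 = 1.2500, f(x_0) = 4.362929, coefficient = 1
x_1 = 1.4167, f(x_1) = 5.841417, coefficient = 4
x_2 = 1.5833, f(x_2) = 7.712679, coefficient = 2
x_3 = 1.7500, f(x_3) = 10.070555, coefficient = 4
x_4 = 1.9167, f(x_4) = 13.029998, coefficient = 2
x_5 = 2.0833, f(x_5) = 16.731656, coefficient = 4
x_6 = 2.2500, f(x_6) = 21.347406, coefficient = 1

I ≈ (0.166667/3) × 197.770200 = 10.987233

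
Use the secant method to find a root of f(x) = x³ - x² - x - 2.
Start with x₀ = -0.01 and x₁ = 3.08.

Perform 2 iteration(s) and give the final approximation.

f(x) = x³ - x² - x - 2
x₀ = -0.01, x₁ = 3.08

Secant formula: x_{n+1} = x_n - f(x_n)(x_n - x_{n-1})/(f(x_n) - f(x_{n-1}))

Iteration 1:
  f(-0.010000) = -1.990101
  f(3.080000) = 14.651712
  x_2 = 3.080000 - 14.651712×(3.080000 - (-0.010000))/(14.651712 - (-1.990101))
       = 0.359516
Iteration 2:
  f(3.080000) = 14.651712
  f(0.359516) = -2.442299
  x_3 = 0.359516 - (-2.442299)×(0.359516 - 3.080000)/(-2.442299 - 14.651712)
       = 0.748204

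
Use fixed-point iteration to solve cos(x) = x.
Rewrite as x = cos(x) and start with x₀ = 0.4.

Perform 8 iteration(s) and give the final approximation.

Equation: cos(x) = x
Fixed-point form: x = cos(x)
x₀ = 0.4

x_1 = g(0.400000) = 0.921061
x_2 = g(0.921061) = 0.604976
x_3 = g(0.604976) = 0.822516
x_4 = g(0.822516) = 0.680380
x_5 = g(0.680380) = 0.777334
x_6 = g(0.777334) = 0.712786
x_7 = g(0.712786) = 0.756543
x_8 = g(0.756543) = 0.727213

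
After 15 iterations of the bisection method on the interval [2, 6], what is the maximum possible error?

Bisection error bound: |error| ≤ (b-a)/2^n
|error| ≤ (6 - 2)/2^15 = 4/2^15
|error| ≤ 0.0001220703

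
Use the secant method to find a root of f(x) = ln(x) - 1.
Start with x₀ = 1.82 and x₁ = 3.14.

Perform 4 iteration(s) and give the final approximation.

f(x) = ln(x) - 1
x₀ = 1.82, x₁ = 3.14

Secant formula: x_{n+1} = x_n - f(x_n)(x_n - x_{n-1})/(f(x_n) - f(x_{n-1}))

Iteration 1:
  f(1.820000) = -0.401163
  f(3.140000) = 0.144223
  x_2 = 3.140000 - 0.144223×(3.140000 - 1.820000)/(0.144223 - (-0.401163))
       = 2.790937
Iteration 2:
  f(3.140000) = 0.144223
  f(2.790937) = 0.026377
  x_3 = 2.790937 - 0.026377×(2.790937 - 3.140000)/(0.026377 - 0.144223)
       = 2.712806
Iteration 3:
  f(2.790937) = 0.026377
  f(2.712806) = -0.002016
  x_4 = 2.712806 - (-0.002016)×(2.712806 - 2.790937)/(-0.002016 - 0.026377)
       = 2.718355
Iteration 4:
  f(2.712806) = -0.002016
  f(2.718355) = 0.000027
  x_5 = 2.718355 - 0.000027×(2.718355 - 2.712806)/(0.000027 - (-0.002016))
       = 2.718282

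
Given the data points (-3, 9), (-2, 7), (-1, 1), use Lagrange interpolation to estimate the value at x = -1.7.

Lagrange interpolation formula:
P(x) = Σ yᵢ × Lᵢ(x)
where Lᵢ(x) = Π_{j≠i} (x - xⱼ)/(xᵢ - xⱼ)

L_0(-1.7) = (-1.7 - (-2))/(-3 - (-2)) × (-1.7 - (-1))/(-3 - (-1)) = -0.105000
L_1(-1.7) = (-1.7 - (-3))/(-2 - (-3)) × (-1.7 - (-1))/(-2 - (-1)) = 0.910000
L_2(-1.7) = (-1.7 - (-3))/(-1 - (-3)) × (-1.7 - (-2))/(-1 - (-2)) = 0.195000

P(-1.7) = 9×L_0(-1.7) + 7×L_1(-1.7) + 1×L_2(-1.7)
P(-1.7) = 5.620000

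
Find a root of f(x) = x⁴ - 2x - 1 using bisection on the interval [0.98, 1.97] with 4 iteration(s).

f(x) = x⁴ - 2x - 1
Initial interval: [0.98, 1.97]

Iteration 1:
  c_1 = (0.980000 + 1.970000)/2 = 1.475000
  f(c_1) = f(1.475000) = 0.783344
  f(a) × f(c) < 0, new interval: [0.980000, 1.475000]
Iteration 2:
  c_2 = (0.980000 + 1.475000)/2 = 1.227500
  f(c_2) = f(1.227500) = -1.184686
  f(a) × f(c) ≥ 0, new interval: [1.227500, 1.475000]
Iteration 3:
  c_3 = (1.227500 + 1.475000)/2 = 1.351250
  f(c_3) = f(1.351250) = -0.368675
  f(a) × f(c) ≥ 0, new interval: [1.351250, 1.475000]
Iteration 4:
  c_4 = (1.351250 + 1.475000)/2 = 1.413125
  f(c_4) = f(1.413125) = 0.161449
  f(a) × f(c) < 0, new interval: [1.351250, 1.413125]

After 4 iteration(s), the approximation is c_4 = 1.413125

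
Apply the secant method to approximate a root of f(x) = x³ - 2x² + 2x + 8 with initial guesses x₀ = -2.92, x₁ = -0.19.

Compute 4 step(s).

f(x) = x³ - 2x² + 2x + 8
x₀ = -2.92, x₁ = -0.19

Secant formula: x_{n+1} = x_n - f(x_n)(x_n - x_{n-1})/(f(x_n) - f(x_{n-1}))

Iteration 1:
  f(-2.920000) = -39.789888
  f(-0.190000) = 7.540941
  x_2 = -0.190000 - 7.540941×(-0.190000 - (-2.920000))/(7.540941 - (-39.789888))
       = -0.624955
Iteration 2:
  f(-0.190000) = 7.540941
  f(-0.624955) = 5.724866
  x_3 = -0.624955 - 5.724866×(-0.624955 - (-0.190000))/(5.724866 - 7.540941)
       = -1.996075
Iteration 3:
  f(-0.624955) = 5.724866
  f(-1.996075) = -11.913779
  x_4 = -1.996075 - (-11.913779)×(-1.996075 - (-0.624955))/(-11.913779 - 5.724866)
       = -1.069971
Iteration 4:
  f(-1.996075) = -11.913779
  f(-1.069971) = 2.345440
  x_5 = -1.069971 - 2.345440×(-1.069971 - (-1.996075))/(2.345440 - (-11.913779))
       = -1.222302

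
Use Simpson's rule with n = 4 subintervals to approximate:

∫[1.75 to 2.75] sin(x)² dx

f(x) = sin(x)²
a = 1.75, b = 2.75, n = 4
h = (b - a)/n = 0.250000

Simpson's rule: (h/3)[f(x₀) + 4f(x₁) + 2f(x₂) + ... + f(xₙ)]

x_0 = 1.7500, f(x_0) = 0.968228, coefficient = 1
x_1 = 2.0000, f(x_1) = 0.826822, coefficient = 4
x_2 = 2.2500, f(x_2) = 0.605398, coefficient = 2
x_3 = 2.5000, f(x_3) = 0.358169, coefficient = 4
x_4 = 2.7500, f(x_4) = 0.145665, coefficient = 1

I ≈ (0.250000/3) × 7.064652 = 0.588721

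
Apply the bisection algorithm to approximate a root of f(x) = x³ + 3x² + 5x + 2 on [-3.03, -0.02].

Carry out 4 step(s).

f(x) = x³ + 3x² + 5x + 2
Initial interval: [-3.03, -0.02]

Iteration 1:
  c_1 = (-3.030000 + (-0.020000))/2 = -1.525000
  f(c_1) = f(-1.525000) = -2.194703
  f(a) × f(c) ≥ 0, new interval: [-1.525000, -0.020000]
Iteration 2:
  c_2 = (-1.525000 + (-0.020000))/2 = -0.772500
  f(c_2) = f(-0.772500) = -0.533225
  f(a) × f(c) ≥ 0, new interval: [-0.772500, -0.020000]
Iteration 3:
  c_3 = (-0.772500 + (-0.020000))/2 = -0.396250
  f(c_3) = f(-0.396250) = 0.427575
  f(a) × f(c) < 0, new interval: [-0.772500, -0.396250]
Iteration 4:
  c_4 = (-0.772500 + (-0.396250))/2 = -0.584375
  f(c_4) = f(-0.584375) = -0.096953
  f(a) × f(c) ≥ 0, new interval: [-0.584375, -0.396250]

After 4 iteration(s), the approximation is c_4 = -0.584375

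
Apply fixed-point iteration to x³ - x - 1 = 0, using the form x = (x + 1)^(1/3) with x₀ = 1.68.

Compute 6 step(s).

Equation: x³ - x - 1 = 0
Fixed-point form: x = (x + 1)^(1/3)
x₀ = 1.68

x_1 = g(1.680000) = 1.389030
x_2 = g(1.389030) = 1.336823
x_3 = g(1.336823) = 1.327013
x_4 = g(1.327013) = 1.325154
x_5 = g(1.325154) = 1.324801
x_6 = g(1.324801) = 1.324734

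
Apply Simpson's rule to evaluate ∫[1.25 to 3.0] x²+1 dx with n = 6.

f(x) = x²+1
a = 1.25, b = 3.0, n = 6
h = (b - a)/n = 0.291667

Simpson's rule: (h/3)[f(x₀) + 4f(x₁) + 2f(x₂) + ... + f(xₙ)]

x_0 = 1.2500, f(x_0) = 2.562500, coefficient = 1
x_1 = 1.5417, f(x_1) = 3.376736, coefficient = 4
x_2 = 1.8333, f(x_2) = 4.361111, coefficient = 2
x_3 = 2.1250, f(x_3) = 5.515625, coefficient = 4
x_4 = 2.4167, f(x_4) = 6.840278, coefficient = 2
x_5 = 2.7083, f(x_5) = 8.335069, coefficient = 4
x_6 = 3.0000, f(x_6) = 10.000000, coefficient = 1

I ≈ (0.291667/3) × 103.875000 = 10.098958
Exact value: 10.098958
Error: 0.000000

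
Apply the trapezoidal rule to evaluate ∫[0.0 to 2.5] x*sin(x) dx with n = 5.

f(x) = x*sin(x)
a = 0.0, b = 2.5, n = 5
h = (b - a)/n = 0.500000

Trapezoidal rule: (h/2)[f(x₀) + 2f(x₁) + 2f(x₂) + ... + f(xₙ)]

x_0 = 0.0000, f(x_0) = 0.000000, coefficient = 1
x_1 = 0.5000, f(x_1) = 0.239713, coefficient = 2
x_2 = 1.0000, f(x_2) = 0.841471, coefficient = 2
x_3 = 1.5000, f(x_3) = 1.496242, coefficient = 2
x_4 = 2.0000, f(x_4) = 1.818595, coefficient = 2
x_5 = 2.5000, f(x_5) = 1.496180, coefficient = 1

I ≈ (0.500000/2) × 10.288223 = 2.572056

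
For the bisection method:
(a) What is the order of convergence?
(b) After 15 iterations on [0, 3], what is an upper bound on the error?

(a) Bisection has linear (order 1) convergence; the error is halved each step.

(b) Error bound = (b-a)/2^n = (3 - 0)/2^{15}
    = 3/2^{15}

(a) 1 (linear); (b) error ≤ 9.16e-05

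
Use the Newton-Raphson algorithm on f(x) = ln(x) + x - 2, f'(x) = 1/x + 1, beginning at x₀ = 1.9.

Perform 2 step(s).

f(x) = ln(x) + x - 2
f'(x) = 1/x + 1
x₀ = 1.9

Newton-Raphson formula: x_{n+1} = x_n - f(x_n)/f'(x_n)

Iteration 1:
  f(1.900000) = 0.541854
  f'(1.900000) = 1.526316
  x_1 = 1.900000 - 0.541854/1.526316 = 1.544992
Iteration 2:
  f(1.544992) = -0.019989
  f'(1.544992) = 1.647252
  x_2 = 1.544992 - (-0.019989)/1.647252 = 1.557127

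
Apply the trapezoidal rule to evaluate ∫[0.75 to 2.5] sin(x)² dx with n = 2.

f(x) = sin(x)²
a = 0.75, b = 2.5, n = 2
h = (b - a)/n = 0.875000

Trapezoidal rule: (h/2)[f(x₀) + 2f(x₁) + 2f(x₂) + ... + f(xₙ)]

x_0 = 0.7500, f(x_0) = 0.464631, coefficient = 1
x_1 = 1.6250, f(x_1) = 0.997065, coefficient = 2
x_2 = 2.5000, f(x_2) = 0.358169, coefficient = 1

I ≈ (0.875000/2) × 2.816930 = 1.232407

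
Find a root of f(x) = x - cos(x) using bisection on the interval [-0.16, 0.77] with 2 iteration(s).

f(x) = x - cos(x)
Initial interval: [-0.16, 0.77]

Iteration 1:
  c_1 = (-0.160000 + 0.770000)/2 = 0.305000
  f(c_1) = f(0.305000) = -0.648847
  f(a) × f(c) ≥ 0, new interval: [0.305000, 0.770000]
Iteration 2:
  c_2 = (0.305000 + 0.770000)/2 = 0.537500
  f(c_2) = f(0.537500) = -0.321491
  f(a) × f(c) ≥ 0, new interval: [0.537500, 0.770000]

After 2 iteration(s), the approximation is c_2 = 0.537500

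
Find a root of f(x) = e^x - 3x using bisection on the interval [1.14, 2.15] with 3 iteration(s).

f(x) = e^x - 3x
Initial interval: [1.14, 2.15]

Iteration 1:
  c_1 = (1.140000 + 2.150000)/2 = 1.645000
  f(c_1) = f(1.645000) = 0.246010
  f(a) × f(c) < 0, new interval: [1.140000, 1.645000]
Iteration 2:
  c_2 = (1.140000 + 1.645000)/2 = 1.392500
  f(c_2) = f(1.392500) = -0.152600
  f(a) × f(c) ≥ 0, new interval: [1.392500, 1.645000]
Iteration 3:
  c_3 = (1.392500 + 1.645000)/2 = 1.518750
  f(c_3) = f(1.518750) = 0.010263
  f(a) × f(c) < 0, new interval: [1.392500, 1.518750]

After 3 iteration(s), the approximation is c_3 = 1.518750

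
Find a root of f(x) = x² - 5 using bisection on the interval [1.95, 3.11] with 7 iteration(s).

f(x) = x² - 5
Initial interval: [1.95, 3.11]

Iteration 1:
  c_1 = (1.950000 + 3.110000)/2 = 2.530000
  f(c_1) = f(2.530000) = 1.400900
  f(a) × f(c) < 0, new interval: [1.950000, 2.530000]
Iteration 2:
  c_2 = (1.950000 + 2.530000)/2 = 2.240000
  f(c_2) = f(2.240000) = 0.017600
  f(a) × f(c) < 0, new interval: [1.950000, 2.240000]
Iteration 3:
  c_3 = (1.950000 + 2.240000)/2 = 2.095000
  f(c_3) = f(2.095000) = -0.610975
  f(a) × f(c) ≥ 0, new interval: [2.095000, 2.240000]
Iteration 4:
  c_4 = (2.095000 + 2.240000)/2 = 2.167500
  f(c_4) = f(2.167500) = -0.301944
  f(a) × f(c) ≥ 0, new interval: [2.167500, 2.240000]
Iteration 5:
  c_5 = (2.167500 + 2.240000)/2 = 2.203750
  f(c_5) = f(2.203750) = -0.143486
  f(a) × f(c) ≥ 0, new interval: [2.203750, 2.240000]
Iteration 6:
  c_6 = (2.203750 + 2.240000)/2 = 2.221875
  f(c_6) = f(2.221875) = -0.063271
  f(a) × f(c) ≥ 0, new interval: [2.221875, 2.240000]
Iteration 7:
  c_7 = (2.221875 + 2.240000)/2 = 2.230937
  f(c_7) = f(2.230937) = -0.022918
  f(a) × f(c) ≥ 0, new interval: [2.230937, 2.240000]

After 7 iteration(s), the approximation is c_7 = 2.230937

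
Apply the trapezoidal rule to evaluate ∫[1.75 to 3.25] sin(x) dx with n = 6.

f(x) = sin(x)
a = 1.75, b = 3.25, n = 6
h = (b - a)/n = 0.250000

Trapezoidal rule: (h/2)[f(x₀) + 2f(x₁) + 2f(x₂) + ... + f(xₙ)]

x_0 = 1.7500, f(x_0) = 0.983986, coefficient = 1
x_1 = 2.0000, f(x_1) = 0.909297, coefficient = 2
x_2 = 2.2500, f(x_2) = 0.778073, coefficient = 2
x_3 = 2.5000, f(x_3) = 0.598472, coefficient = 2
x_4 = 2.7500, f(x_4) = 0.381661, coefficient = 2
x_5 = 3.0000, f(x_5) = 0.141120, coefficient = 2
x_6 = 3.2500, f(x_6) = -0.108195, coefficient = 1

I ≈ (0.250000/2) × 6.493038 = 0.811630
Exact value: 0.815884
Error: 0.004254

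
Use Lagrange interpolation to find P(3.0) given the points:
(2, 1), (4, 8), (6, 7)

Lagrange interpolation formula:
P(x) = Σ yᵢ × Lᵢ(x)
where Lᵢ(x) = Π_{j≠i} (x - xⱼ)/(xᵢ - xⱼ)

L_0(3.0) = (3.0 - 4)/(2 - 4) × (3.0 - 6)/(2 - 6) = 0.375000
L_1(3.0) = (3.0 - 2)/(4 - 2) × (3.0 - 6)/(4 - 6) = 0.750000
L_2(3.0) = (3.0 - 2)/(6 - 2) × (3.0 - 4)/(6 - 4) = -0.125000

P(3.0) = 1×L_0(3.0) + 8×L_1(3.0) + 7×L_2(3.0)
P(3.0) = 5.500000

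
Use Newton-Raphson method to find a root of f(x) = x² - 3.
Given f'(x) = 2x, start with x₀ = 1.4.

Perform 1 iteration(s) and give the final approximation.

f(x) = x² - 3
f'(x) = 2x
x₀ = 1.4

Newton-Raphson formula: x_{n+1} = x_n - f(x_n)/f'(x_n)

Iteration 1:
  f(1.400000) = -1.040000
  f'(1.400000) = 2.800000
  x_1 = 1.400000 - (-1.040000)/2.800000 = 1.771429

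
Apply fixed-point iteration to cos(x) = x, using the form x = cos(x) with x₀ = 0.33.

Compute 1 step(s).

Equation: cos(x) = x
Fixed-point form: x = cos(x)
x₀ = 0.33

x_1 = g(0.330000) = 0.946042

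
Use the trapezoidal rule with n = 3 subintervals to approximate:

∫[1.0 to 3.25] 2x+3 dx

f(x) = 2x+3
a = 1.0, b = 3.25, n = 3
h = (b - a)/n = 0.750000

Trapezoidal rule: (h/2)[f(x₀) + 2f(x₁) + 2f(x₂) + ... + f(xₙ)]

x_0 = 1.0000, f(x_0) = 5.000000, coefficient = 1
x_1 = 1.7500, f(x_1) = 6.500000, coefficient = 2
x_2 = 2.5000, f(x_2) = 8.000000, coefficient = 2
x_3 = 3.2500, f(x_3) = 9.500000, coefficient = 1

I ≈ (0.750000/2) × 43.500000 = 16.312500
Exact value: 16.312500
Error: 0.000000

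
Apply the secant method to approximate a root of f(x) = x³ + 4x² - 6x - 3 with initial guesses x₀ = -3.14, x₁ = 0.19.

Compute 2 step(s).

f(x) = x³ + 4x² - 6x - 3
x₀ = -3.14, x₁ = 0.19

Secant formula: x_{n+1} = x_n - f(x_n)(x_n - x_{n-1})/(f(x_n) - f(x_{n-1}))

Iteration 1:
  f(-3.140000) = 24.319256
  f(0.190000) = -3.988741
  x_2 = 0.190000 - (-3.988741)×(0.190000 - (-3.140000))/(-3.988741 - 24.319256)
       = -0.279214
Iteration 2:
  f(0.190000) = -3.988741
  f(-0.279214) = -1.034642
  x_3 = -0.279214 - (-1.034642)×(-0.279214 - 0.190000)/(-1.034642 - (-3.988741))
       = -0.443551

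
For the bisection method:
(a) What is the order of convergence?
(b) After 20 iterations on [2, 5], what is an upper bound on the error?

(a) Bisection has linear (order 1) convergence; the error is halved each step.

(b) Error bound = (b-a)/2^n = (5 - 2)/2^{20}
    = 3/2^{20}

(a) 1 (linear); (b) error ≤ 2.86e-06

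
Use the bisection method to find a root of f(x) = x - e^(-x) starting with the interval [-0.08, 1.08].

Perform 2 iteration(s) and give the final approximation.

f(x) = x - e^(-x)
Initial interval: [-0.08, 1.08]

Iteration 1:
  c_1 = (-0.080000 + 1.080000)/2 = 0.500000
  f(c_1) = f(0.500000) = -0.106531
  f(a) × f(c) ≥ 0, new interval: [0.500000, 1.080000]
Iteration 2:
  c_2 = (0.500000 + 1.080000)/2 = 0.790000
  f(c_2) = f(0.790000) = 0.336155
  f(a) × f(c) < 0, new interval: [0.500000, 0.790000]

After 2 iteration(s), the approximation is c_2 = 0.790000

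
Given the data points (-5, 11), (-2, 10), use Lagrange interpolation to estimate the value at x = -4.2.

Lagrange interpolation formula:
P(x) = Σ yᵢ × Lᵢ(x)
where Lᵢ(x) = Π_{j≠i} (x - xⱼ)/(xᵢ - xⱼ)

L_0(-4.2) = (-4.2 - (-2))/(-5 - (-2)) = 0.733333
L_1(-4.2) = (-4.2 - (-5))/(-2 - (-5)) = 0.266667

P(-4.2) = 11×L_0(-4.2) + 10×L_1(-4.2)
P(-4.2) = 10.733333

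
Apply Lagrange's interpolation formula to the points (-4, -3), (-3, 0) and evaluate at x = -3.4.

Lagrange interpolation formula:
P(x) = Σ yᵢ × Lᵢ(x)
where Lᵢ(x) = Π_{j≠i} (x - xⱼ)/(xᵢ - xⱼ)

L_0(-3.4) = (-3.4 - (-3))/(-4 - (-3)) = 0.400000
L_1(-3.4) = (-3.4 - (-4))/(-3 - (-4)) = 0.600000

P(-3.4) = (-3)×L_0(-3.4) + 0×L_1(-3.4)
P(-3.4) = -1.200000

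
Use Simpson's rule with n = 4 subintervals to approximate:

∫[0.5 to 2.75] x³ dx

f(x) = x³
a = 0.5, b = 2.75, n = 4
h = (b - a)/n = 0.562500

Simpson's rule: (h/3)[f(x₀) + 4f(x₁) + 2f(x₂) + ... + f(xₙ)]

x_0 = 0.5000, f(x_0) = 0.125000, coefficient = 1
x_1 = 1.0625, f(x_1) = 1.199463, coefficient = 4
x_2 = 1.6250, f(x_2) = 4.291016, coefficient = 2
x_3 = 2.1875, f(x_3) = 10.467529, coefficient = 4
x_4 = 2.7500, f(x_4) = 20.796875, coefficient = 1

I ≈ (0.562500/3) × 76.171875 = 14.282227
Exact value: 14.282227
Error: 0.000000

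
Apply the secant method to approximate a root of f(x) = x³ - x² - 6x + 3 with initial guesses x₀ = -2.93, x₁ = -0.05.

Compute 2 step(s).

f(x) = x³ - x² - 6x + 3
x₀ = -2.93, x₁ = -0.05

Secant formula: x_{n+1} = x_n - f(x_n)(x_n - x_{n-1})/(f(x_n) - f(x_{n-1}))

Iteration 1:
  f(-2.930000) = -13.158657
  f(-0.050000) = 3.297375
  x_2 = -0.050000 - 3.297375×(-0.050000 - (-2.930000))/(3.297375 - (-13.158657))
       = -0.627080
Iteration 2:
  f(-0.050000) = 3.297375
  f(-0.627080) = 6.122663
  x_3 = -0.627080 - 6.122663×(-0.627080 - (-0.050000))/(6.122663 - 3.297375)
       = 0.623506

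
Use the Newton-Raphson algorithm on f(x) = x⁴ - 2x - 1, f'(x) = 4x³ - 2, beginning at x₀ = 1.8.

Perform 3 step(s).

f(x) = x⁴ - 2x - 1
f'(x) = 4x³ - 2
x₀ = 1.8

Newton-Raphson formula: x_{n+1} = x_n - f(x_n)/f'(x_n)

Iteration 1:
  f(1.800000) = 5.897600
  f'(1.800000) = 21.328000
  x_1 = 1.800000 - 5.897600/21.328000 = 1.523481
Iteration 2:
  f(1.523481) = 1.340051
  f'(1.523481) = 12.143960
  x_2 = 1.523481 - 1.340051/12.143960 = 1.413134
Iteration 3:
  f(1.413134) = 0.161530
  f'(1.413134) = 9.287812
  x_3 = 1.413134 - 0.161530/9.287812 = 1.395742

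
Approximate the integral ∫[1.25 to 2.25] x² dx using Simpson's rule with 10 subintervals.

f(x) = x²
a = 1.25, b = 2.25, n = 10
h = (b - a)/n = 0.100000

Simpson's rule: (h/3)[f(x₀) + 4f(x₁) + 2f(x₂) + ... + f(xₙ)]

x_0 = 1.2500, f(x_0) = 1.562500, coefficient = 1
x_1 = 1.3500, f(x_1) = 1.822500, coefficient = 4
x_2 = 1.4500, f(x_2) = 2.102500, coefficient = 2
x_3 = 1.5500, f(x_3) = 2.402500, coefficient = 4
x_4 = 1.6500, f(x_4) = 2.722500, coefficient = 2
x_5 = 1.7500, f(x_5) = 3.062500, coefficient = 4
x_6 = 1.8500, f(x_6) = 3.422500, coefficient = 2
x_7 = 1.9500, f(x_7) = 3.802500, coefficient = 4
x_8 = 2.0500, f(x_8) = 4.202500, coefficient = 2
x_9 = 2.1500, f(x_9) = 4.622500, coefficient = 4
x_10 = 2.2500, f(x_10) = 5.062500, coefficient = 1

I ≈ (0.100000/3) × 94.375000 = 3.145833
Exact value: 3.145833
Error: 0.000000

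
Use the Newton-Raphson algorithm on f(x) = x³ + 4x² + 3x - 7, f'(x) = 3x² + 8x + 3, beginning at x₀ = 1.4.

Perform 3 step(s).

f(x) = x³ + 4x² + 3x - 7
f'(x) = 3x² + 8x + 3
x₀ = 1.4

Newton-Raphson formula: x_{n+1} = x_n - f(x_n)/f'(x_n)

Iteration 1:
  f(1.400000) = 7.784000
  f'(1.400000) = 20.080000
  x_1 = 1.400000 - 7.784000/20.080000 = 1.012351
Iteration 2:
  f(1.012351) = 1.173978
  f'(1.012351) = 14.173366
  x_2 = 1.012351 - 1.173978/14.173366 = 0.929521
Iteration 3:
  f(0.929521) = 0.047711
  f'(0.929521) = 13.028192
  x_3 = 0.929521 - 0.047711/13.028192 = 0.925859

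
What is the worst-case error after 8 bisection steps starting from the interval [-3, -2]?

Bisection error bound: |error| ≤ (b-a)/2^n
|error| ≤ (-2 - (-3))/2^8 = 1/2^8
|error| ≤ 0.0039062500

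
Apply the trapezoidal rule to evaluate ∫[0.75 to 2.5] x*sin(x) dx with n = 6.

f(x) = x*sin(x)
a = 0.75, b = 2.5, n = 6
h = (b - a)/n = 0.291667

Trapezoidal rule: (h/2)[f(x₀) + 2f(x₁) + 2f(x₂) + ... + f(xₙ)]

x_0 = 0.7500, f(x_0) = 0.511229, coefficient = 1
x_1 = 1.0417, f(x_1) = 0.899215, coefficient = 2
x_2 = 1.3333, f(x_2) = 1.295917, coefficient = 2
x_3 = 1.6250, f(x_3) = 1.622613, coefficient = 2
x_4 = 1.9167, f(x_4) = 1.803163, coefficient = 2
x_5 = 2.2083, f(x_5) = 1.774538, coefficient = 2
x_6 = 2.5000, f(x_6) = 1.496180, coefficient = 1

I ≈ (0.291667/2) × 16.798303 = 2.449752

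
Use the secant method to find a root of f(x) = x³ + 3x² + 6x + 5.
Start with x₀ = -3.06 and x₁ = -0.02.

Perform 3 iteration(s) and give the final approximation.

f(x) = x³ + 3x² + 6x + 5
x₀ = -3.06, x₁ = -0.02

Secant formula: x_{n+1} = x_n - f(x_n)(x_n - x_{n-1})/(f(x_n) - f(x_{n-1}))

Iteration 1:
  f(-3.060000) = -13.921816
  f(-0.020000) = 4.881192
  x_2 = -0.020000 - 4.881192×(-0.020000 - (-3.060000))/(4.881192 - (-13.921816))
       = -0.809173
Iteration 2:
  f(-0.020000) = 4.881192
  f(-0.809173) = 1.579430
  x_3 = -0.809173 - 1.579430×(-0.809173 - (-0.020000))/(1.579430 - 4.881192)
       = -1.186682
Iteration 3:
  f(-0.809173) = 1.579430
  f(-1.186682) = 0.433450
  x_4 = -1.186682 - 0.433450×(-1.186682 - (-0.809173))/(0.433450 - 1.579430)
       = -1.329468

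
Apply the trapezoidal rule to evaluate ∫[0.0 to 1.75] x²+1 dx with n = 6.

f(x) = x²+1
a = 0.0, b = 1.75, n = 6
h = (b - a)/n = 0.291667

Trapezoidal rule: (h/2)[f(x₀) + 2f(x₁) + 2f(x₂) + ... + f(xₙ)]

x_0 = 0.0000, f(x_0) = 1.000000, coefficient = 1
x_1 = 0.2917, f(x_1) = 1.085069, coefficient = 2
x_2 = 0.5833, f(x_2) = 1.340278, coefficient = 2
x_3 = 0.8750, f(x_3) = 1.765625, coefficient = 2
x_4 = 1.1667, f(x_4) = 2.361111, coefficient = 2
x_5 = 1.4583, f(x_5) = 3.126736, coefficient = 2
x_6 = 1.7500, f(x_6) = 4.062500, coefficient = 1

I ≈ (0.291667/2) × 24.420139 = 3.561270
Exact value: 3.536458
Error: 0.024812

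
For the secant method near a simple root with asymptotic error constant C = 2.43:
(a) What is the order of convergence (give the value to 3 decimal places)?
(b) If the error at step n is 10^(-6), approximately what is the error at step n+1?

(a) Secant method has superlinear convergence with order φ = (1+√5)/2 ≈ 1.618.
    This means |e_{n+1}| ≈ C|e_n|^1.618.

(b) With |e_n| = 10^(-6) and C = 2.43:
    |e_{n+1}| ≈ 2.43 × (10^(-6))^1.618 = 2.43 × 10^(-9.71)

(a) ≈ 1.618 (golden ratio); (b) |e_{n+1}| ≈ 4.758e-10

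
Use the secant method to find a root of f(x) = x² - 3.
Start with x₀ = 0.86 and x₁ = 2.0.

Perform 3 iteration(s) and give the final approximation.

f(x) = x² - 3
x₀ = 0.86, x₁ = 2.0

Secant formula: x_{n+1} = x_n - f(x_n)(x_n - x_{n-1})/(f(x_n) - f(x_{n-1}))

Iteration 1:
  f(0.860000) = -2.260400
  f(2.000000) = 1.000000
  x_2 = 2.000000 - 1.000000×(2.000000 - 0.860000)/(1.000000 - (-2.260400))
       = 1.650350
Iteration 2:
  f(2.000000) = 1.000000
  f(1.650350) = -0.276346
  x_3 = 1.650350 - (-0.276346)×(1.650350 - 2.000000)/(-0.276346 - 1.000000)
       = 1.726054
Iteration 3:
  f(1.650350) = -0.276346
  f(1.726054) = -0.020739
  x_4 = 1.726054 - (-0.020739)×(1.726054 - 1.650350)/(-0.020739 - (-0.276346))
       = 1.732196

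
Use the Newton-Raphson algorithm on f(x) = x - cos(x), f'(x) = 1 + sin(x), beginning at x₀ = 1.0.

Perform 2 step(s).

f(x) = x - cos(x)
f'(x) = 1 + sin(x)
x₀ = 1.0

Newton-Raphson formula: x_{n+1} = x_n - f(x_n)/f'(x_n)

Iteration 1:
  f(1.000000) = 0.459698
  f'(1.000000) = 1.841471
  x_1 = 1.000000 - 0.459698/1.841471 = 0.750364
Iteration 2:
  f(0.750364) = 0.018923
  f'(0.750364) = 1.681905
  x_2 = 0.750364 - 0.018923/1.681905 = 0.739113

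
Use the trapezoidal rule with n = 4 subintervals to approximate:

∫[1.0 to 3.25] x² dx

f(x) = x²
a = 1.0, b = 3.25, n = 4
h = (b - a)/n = 0.562500

Trapezoidal rule: (h/2)[f(x₀) + 2f(x₁) + 2f(x₂) + ... + f(xₙ)]

x_0 = 1.0000, f(x_0) = 1.000000, coefficient = 1
x_1 = 1.5625, f(x_1) = 2.441406, coefficient = 2
x_2 = 2.1250, f(x_2) = 4.515625, coefficient = 2
x_3 = 2.6875, f(x_3) = 7.222656, coefficient = 2
x_4 = 3.2500, f(x_4) = 10.562500, coefficient = 1

I ≈ (0.562500/2) × 39.921875 = 11.228027
Exact value: 11.109375
Error: 0.118652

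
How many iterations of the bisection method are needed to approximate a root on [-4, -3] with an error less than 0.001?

We need (b-a)/2^n ≤ 0.001
(-3 - (-4))/2^n ≤ 0.001
1/2^n ≤ 0.001
2^n ≥ 1000
n ≥ log₂(1000) = 9.97
n ≥ 10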